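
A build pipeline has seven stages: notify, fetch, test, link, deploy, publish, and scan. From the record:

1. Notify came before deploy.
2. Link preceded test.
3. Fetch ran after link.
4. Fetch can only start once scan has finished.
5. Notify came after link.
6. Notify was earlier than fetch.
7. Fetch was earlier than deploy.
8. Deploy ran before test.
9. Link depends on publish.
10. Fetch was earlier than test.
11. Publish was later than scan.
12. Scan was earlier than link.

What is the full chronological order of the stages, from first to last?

The constraints fix every adjacent pair, so only one ordering works:
scan → publish → link → notify → fetch → deploy → test.

scan, publish, link, notify, fetch, deploy, test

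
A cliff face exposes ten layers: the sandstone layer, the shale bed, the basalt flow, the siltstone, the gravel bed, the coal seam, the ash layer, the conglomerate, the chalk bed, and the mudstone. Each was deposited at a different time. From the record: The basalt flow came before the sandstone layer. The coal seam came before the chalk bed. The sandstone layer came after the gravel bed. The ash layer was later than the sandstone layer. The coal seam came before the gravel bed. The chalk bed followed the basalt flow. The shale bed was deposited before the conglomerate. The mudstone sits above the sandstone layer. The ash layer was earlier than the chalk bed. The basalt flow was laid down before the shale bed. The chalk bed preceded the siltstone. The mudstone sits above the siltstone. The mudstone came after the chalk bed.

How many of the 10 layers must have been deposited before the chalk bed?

Directly stated before the chalk bed: the ash layer, the basalt flow, and the coal seam.
The gravel bed reaches the chalk bed via the gravel bed → the sandstone layer → the ash layer → the chalk bed.
The sandstone layer reaches the chalk bed via the sandstone layer → the ash layer → the chalk bed.
No chain forces the mudstone (or any of the others) ahead of the chalk bed.
That's the ash layer, the basalt flow, the coal seam, the gravel bed, and the sandstone layer — 5 in all.

5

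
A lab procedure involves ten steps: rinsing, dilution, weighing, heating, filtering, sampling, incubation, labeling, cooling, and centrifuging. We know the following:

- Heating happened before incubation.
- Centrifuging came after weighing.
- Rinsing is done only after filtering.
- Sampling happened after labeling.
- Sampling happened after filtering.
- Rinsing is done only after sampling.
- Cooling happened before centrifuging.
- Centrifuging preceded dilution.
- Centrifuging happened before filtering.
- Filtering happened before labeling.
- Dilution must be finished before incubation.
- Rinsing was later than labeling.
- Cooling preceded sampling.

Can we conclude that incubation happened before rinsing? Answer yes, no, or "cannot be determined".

No chain of stated constraints runs from incubation to rinsing, and none runs from rinsing to incubation either.
So the relative order of incubation and rinsing is not fixed by the given facts.

cannot be determined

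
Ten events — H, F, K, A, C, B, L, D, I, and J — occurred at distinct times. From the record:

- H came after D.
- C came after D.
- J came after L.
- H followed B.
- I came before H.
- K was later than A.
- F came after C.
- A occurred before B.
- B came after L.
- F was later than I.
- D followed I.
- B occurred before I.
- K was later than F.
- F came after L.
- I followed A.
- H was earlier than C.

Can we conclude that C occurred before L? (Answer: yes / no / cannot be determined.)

no

Tracing the constraints gives L → B → H → C, so L must come before C.
That means C cannot be before L.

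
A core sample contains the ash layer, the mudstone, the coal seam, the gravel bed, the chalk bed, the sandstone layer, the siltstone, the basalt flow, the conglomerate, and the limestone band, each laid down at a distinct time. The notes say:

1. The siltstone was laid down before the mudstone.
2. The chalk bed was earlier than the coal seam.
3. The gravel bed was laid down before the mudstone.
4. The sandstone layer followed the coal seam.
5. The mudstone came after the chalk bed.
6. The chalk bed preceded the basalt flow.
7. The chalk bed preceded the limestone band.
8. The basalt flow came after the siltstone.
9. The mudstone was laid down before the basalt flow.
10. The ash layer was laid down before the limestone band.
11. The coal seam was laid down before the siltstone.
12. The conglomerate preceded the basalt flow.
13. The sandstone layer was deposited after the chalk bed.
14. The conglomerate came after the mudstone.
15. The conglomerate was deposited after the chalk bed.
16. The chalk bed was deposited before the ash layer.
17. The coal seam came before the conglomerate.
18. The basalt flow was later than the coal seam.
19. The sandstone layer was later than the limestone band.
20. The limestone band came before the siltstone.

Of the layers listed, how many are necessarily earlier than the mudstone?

Directly stated before the mudstone: the chalk bed, the gravel bed, and the siltstone.
The ash layer reaches the mudstone via the ash layer → the limestone band → the siltstone → the mudstone.
The coal seam reaches the mudstone via the coal seam → the siltstone → the mudstone.
The limestone band reaches the mudstone via the limestone band → the siltstone → the mudstone.
That's the ash layer, the chalk bed, the coal seam, the gravel bed, the limestone band, and the siltstone — 6 in all.

6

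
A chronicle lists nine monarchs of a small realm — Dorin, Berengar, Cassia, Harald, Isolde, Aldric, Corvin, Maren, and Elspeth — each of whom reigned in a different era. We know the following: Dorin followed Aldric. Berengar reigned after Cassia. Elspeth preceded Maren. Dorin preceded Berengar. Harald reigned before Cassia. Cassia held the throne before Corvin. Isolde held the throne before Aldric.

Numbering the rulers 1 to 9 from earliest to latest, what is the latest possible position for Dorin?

Dorin must come before Berengar — 1 ruler forced after them.
Everything else can be placed before Dorin in some valid order, so Dorin can sit as late as position 9 − 1 = 8.

8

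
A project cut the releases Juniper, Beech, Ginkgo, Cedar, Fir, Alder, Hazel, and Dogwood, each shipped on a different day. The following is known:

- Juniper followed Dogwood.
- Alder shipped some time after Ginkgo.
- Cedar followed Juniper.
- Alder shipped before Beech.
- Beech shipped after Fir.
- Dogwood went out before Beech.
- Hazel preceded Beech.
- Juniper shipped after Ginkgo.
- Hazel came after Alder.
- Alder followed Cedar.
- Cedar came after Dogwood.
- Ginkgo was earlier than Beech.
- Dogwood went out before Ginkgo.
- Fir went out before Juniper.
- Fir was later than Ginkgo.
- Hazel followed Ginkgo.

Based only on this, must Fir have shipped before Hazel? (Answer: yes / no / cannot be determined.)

yes

Chain the constraints: Fir → Juniper → Cedar → Alder → Hazel. Each link is directly stated, so Fir comes before Hazel.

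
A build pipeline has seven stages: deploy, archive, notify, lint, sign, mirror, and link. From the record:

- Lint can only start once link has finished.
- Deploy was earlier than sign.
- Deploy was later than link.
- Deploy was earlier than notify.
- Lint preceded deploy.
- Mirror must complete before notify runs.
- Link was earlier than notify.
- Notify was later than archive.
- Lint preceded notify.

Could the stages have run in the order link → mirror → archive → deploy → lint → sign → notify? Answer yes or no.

no

The constraints require lint before deploy, but in the proposed sequence deploy appears ahead of lint. That one violation is enough.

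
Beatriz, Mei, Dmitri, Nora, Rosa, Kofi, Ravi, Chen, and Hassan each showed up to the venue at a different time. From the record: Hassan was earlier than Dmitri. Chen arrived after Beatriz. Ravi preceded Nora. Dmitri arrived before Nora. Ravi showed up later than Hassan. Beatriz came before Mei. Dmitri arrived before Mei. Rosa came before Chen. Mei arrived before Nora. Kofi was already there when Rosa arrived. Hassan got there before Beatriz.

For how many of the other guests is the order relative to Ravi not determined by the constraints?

Forced before Ravi: Hassan; forced after Ravi: Nora.
That leaves Beatriz, Chen, Dmitri, Kofi, Mei, and Rosa with no forced order relative to Ravi — 6.

6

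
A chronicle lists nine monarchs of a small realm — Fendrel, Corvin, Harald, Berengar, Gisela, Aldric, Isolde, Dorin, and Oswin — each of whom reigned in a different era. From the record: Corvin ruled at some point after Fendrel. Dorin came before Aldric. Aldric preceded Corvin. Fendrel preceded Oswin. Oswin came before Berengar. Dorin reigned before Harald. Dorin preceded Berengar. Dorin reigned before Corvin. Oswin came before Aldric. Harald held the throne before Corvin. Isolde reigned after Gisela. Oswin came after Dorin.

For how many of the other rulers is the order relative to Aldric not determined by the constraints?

4

Forced before Aldric: Dorin, Fendrel, and Oswin; forced after Aldric: Corvin.
That leaves Berengar, Gisela, Harald, and Isolde with no forced order relative to Aldric — 4.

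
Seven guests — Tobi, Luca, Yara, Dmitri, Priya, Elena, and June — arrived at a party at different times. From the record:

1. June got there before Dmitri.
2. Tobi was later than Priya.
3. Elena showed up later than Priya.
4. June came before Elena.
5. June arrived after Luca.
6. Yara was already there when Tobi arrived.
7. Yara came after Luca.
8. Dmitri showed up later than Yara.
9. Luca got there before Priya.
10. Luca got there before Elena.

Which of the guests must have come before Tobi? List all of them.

Directly stated before Tobi: Priya and Yara.
Luca reaches Tobi via Luca → Yara → Tobi.
No chain forces Dmitri (or any of the others) ahead of Tobi.

Luca, Priya, Yara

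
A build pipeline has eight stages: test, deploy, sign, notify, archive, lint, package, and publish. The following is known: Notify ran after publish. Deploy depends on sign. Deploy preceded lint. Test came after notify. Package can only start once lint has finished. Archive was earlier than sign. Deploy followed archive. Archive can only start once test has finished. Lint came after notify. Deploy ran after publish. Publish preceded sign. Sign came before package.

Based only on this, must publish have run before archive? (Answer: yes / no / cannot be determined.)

yes

Chain the constraints: publish → notify → test → archive. Each link is directly stated, so publish comes before archive.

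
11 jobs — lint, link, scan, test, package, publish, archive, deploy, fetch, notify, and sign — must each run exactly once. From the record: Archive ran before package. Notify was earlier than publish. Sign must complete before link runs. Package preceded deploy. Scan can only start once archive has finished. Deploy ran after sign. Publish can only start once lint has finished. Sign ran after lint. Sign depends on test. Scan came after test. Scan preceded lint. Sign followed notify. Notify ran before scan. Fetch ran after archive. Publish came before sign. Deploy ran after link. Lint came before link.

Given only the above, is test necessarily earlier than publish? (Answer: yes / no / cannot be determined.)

yes

Chain the constraints: test → scan → lint → publish. Each link is directly stated, so test comes before publish.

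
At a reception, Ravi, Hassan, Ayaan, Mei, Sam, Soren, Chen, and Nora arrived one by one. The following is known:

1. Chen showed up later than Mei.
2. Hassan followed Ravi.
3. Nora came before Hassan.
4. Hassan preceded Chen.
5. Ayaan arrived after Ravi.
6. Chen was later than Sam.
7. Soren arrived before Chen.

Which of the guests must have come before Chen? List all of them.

Directly stated before Chen: Hassan, Mei, Sam, and Soren.
Nora reaches Chen via Nora → Hassan → Chen.
Ravi reaches Chen via Ravi → Hassan → Chen.
No chain forces Ayaan ahead of Chen.

Hassan, Mei, Nora, Ravi, Sam, Soren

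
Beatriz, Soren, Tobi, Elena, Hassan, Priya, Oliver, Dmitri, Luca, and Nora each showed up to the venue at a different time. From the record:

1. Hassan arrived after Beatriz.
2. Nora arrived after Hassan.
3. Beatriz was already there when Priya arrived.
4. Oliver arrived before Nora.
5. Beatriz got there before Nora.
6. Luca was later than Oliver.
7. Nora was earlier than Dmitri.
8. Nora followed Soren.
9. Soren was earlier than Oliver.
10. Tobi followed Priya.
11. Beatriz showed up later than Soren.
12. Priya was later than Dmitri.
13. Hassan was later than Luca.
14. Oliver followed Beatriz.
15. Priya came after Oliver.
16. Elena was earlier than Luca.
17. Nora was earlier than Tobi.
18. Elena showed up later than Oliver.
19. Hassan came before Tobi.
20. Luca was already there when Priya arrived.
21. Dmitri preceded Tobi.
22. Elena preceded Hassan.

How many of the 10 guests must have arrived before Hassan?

Directly stated before Hassan: Beatriz, Elena, and Luca.
Oliver reaches Hassan via Oliver → Elena → Hassan.
Soren reaches Hassan via Soren → Beatriz → Hassan.
That's Beatriz, Elena, Luca, Oliver, and Soren — 5 in all.

5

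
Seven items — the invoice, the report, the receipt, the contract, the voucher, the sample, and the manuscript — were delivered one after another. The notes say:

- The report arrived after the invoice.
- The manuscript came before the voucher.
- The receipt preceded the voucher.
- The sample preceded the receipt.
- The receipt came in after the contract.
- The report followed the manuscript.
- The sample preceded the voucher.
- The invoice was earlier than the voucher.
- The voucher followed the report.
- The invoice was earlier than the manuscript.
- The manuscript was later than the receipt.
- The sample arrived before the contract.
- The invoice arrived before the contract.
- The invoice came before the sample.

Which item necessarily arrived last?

the voucher

Every other item has a chain of constraints placing it before the voucher, so the voucher is last.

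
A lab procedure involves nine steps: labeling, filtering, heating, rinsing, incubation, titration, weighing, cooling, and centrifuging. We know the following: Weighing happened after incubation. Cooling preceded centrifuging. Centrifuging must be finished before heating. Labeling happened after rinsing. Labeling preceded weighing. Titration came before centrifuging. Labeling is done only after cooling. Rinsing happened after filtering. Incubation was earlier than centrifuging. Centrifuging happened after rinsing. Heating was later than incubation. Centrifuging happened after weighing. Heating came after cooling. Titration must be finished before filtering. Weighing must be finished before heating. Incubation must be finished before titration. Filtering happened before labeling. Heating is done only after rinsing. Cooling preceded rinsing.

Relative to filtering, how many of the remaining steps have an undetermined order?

1

Forced before filtering: incubation and titration; forced after filtering: centrifuging, heating, labeling, rinsing, and weighing.
That leaves cooling with no forced order relative to filtering — 1.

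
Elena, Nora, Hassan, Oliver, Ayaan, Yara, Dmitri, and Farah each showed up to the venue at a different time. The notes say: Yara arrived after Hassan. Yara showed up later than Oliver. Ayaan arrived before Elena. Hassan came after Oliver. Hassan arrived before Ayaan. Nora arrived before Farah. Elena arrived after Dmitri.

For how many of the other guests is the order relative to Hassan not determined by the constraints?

3

Forced before Hassan: Oliver; forced after Hassan: Ayaan, Elena, and Yara.
That leaves Dmitri, Farah, and Nora with no forced order relative to Hassan — 3.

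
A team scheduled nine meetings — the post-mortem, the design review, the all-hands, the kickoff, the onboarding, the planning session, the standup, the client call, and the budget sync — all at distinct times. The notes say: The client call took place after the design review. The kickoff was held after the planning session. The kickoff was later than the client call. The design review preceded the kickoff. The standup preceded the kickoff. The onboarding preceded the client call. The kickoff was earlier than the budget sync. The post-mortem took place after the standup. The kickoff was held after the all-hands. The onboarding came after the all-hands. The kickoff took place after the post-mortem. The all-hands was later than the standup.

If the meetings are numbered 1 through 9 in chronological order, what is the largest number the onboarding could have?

The onboarding must come before the budget sync, the client call, and the kickoff — 3 meetings forced after it.
Everything else can be placed before the onboarding in some valid order, so the onboarding can sit as late as position 9 − 3 = 6.

6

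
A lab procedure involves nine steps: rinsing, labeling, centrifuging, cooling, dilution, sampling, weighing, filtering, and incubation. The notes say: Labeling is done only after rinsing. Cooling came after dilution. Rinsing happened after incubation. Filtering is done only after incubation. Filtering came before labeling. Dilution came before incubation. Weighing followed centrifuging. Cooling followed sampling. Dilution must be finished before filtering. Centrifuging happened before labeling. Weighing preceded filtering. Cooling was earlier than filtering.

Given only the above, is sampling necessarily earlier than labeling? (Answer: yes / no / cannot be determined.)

Chain the constraints: sampling → cooling → filtering → labeling. Each link is directly stated, so sampling comes before labeling.

yes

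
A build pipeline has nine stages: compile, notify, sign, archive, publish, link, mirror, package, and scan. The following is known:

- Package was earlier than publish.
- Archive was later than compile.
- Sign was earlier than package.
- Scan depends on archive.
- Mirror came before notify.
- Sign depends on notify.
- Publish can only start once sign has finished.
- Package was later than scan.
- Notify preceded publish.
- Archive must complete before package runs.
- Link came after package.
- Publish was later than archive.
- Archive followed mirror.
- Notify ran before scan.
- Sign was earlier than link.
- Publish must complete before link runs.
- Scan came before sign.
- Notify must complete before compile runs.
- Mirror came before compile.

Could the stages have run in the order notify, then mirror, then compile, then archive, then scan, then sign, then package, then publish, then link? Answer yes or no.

no

The constraints require mirror before notify, but in the proposed sequence notify appears ahead of mirror. That one violation is enough.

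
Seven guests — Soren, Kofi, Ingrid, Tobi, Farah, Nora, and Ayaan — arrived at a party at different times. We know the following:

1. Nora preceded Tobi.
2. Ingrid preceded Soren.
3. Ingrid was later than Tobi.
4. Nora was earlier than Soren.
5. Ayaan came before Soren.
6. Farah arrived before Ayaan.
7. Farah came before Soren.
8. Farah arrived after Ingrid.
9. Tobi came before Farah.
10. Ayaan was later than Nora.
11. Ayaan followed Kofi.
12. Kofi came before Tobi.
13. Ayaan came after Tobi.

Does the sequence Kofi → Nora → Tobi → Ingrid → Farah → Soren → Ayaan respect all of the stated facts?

no

The constraints require Ayaan before Soren, but in the proposed sequence Soren appears ahead of Ayaan. That one violation is enough.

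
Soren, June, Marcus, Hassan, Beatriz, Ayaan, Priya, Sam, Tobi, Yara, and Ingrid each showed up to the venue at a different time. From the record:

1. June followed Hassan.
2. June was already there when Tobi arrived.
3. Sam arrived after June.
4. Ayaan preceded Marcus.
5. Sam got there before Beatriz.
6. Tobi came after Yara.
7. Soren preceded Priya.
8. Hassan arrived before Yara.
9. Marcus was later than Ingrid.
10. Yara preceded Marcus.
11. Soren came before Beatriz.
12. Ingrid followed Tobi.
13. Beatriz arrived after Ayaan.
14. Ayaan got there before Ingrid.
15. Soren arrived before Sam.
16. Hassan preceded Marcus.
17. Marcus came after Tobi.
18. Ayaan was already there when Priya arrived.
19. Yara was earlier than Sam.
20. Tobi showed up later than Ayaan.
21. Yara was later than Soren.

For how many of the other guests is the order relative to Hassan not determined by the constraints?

Forced after Hassan: Beatriz, Ingrid, June, Marcus, Sam, Tobi, and Yara.
That leaves Ayaan, Priya, and Soren with no forced order relative to Hassan — 3.

3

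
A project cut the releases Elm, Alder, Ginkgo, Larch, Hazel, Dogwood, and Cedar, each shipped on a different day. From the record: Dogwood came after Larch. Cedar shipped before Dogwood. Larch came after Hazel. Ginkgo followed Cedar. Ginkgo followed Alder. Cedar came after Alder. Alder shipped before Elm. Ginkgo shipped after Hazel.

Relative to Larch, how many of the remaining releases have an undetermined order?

4

Forced before Larch: Hazel; forced after Larch: Dogwood.
That leaves Alder, Cedar, Elm, and Ginkgo with no forced order relative to Larch — 4.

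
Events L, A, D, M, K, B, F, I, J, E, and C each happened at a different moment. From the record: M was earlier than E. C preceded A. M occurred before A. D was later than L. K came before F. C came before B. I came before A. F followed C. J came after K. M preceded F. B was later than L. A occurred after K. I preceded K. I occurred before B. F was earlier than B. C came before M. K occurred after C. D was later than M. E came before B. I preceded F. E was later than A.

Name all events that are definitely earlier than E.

A, C, I, K, M

Directly stated before E: A and M.
C reaches E via C → A → E.
I reaches E via I → A → E.
K reaches E via K → A → E.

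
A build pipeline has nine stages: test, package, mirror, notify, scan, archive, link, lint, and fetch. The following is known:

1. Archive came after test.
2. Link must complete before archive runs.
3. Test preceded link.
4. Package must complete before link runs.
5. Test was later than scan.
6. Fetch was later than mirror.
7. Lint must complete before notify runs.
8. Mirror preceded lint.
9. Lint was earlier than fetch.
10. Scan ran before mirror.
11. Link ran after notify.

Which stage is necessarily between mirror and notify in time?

Tracing the constraints gives mirror → lint → notify, so lint sits after mirror and before notify.
No other stage is forced both after mirror and before notify.

lint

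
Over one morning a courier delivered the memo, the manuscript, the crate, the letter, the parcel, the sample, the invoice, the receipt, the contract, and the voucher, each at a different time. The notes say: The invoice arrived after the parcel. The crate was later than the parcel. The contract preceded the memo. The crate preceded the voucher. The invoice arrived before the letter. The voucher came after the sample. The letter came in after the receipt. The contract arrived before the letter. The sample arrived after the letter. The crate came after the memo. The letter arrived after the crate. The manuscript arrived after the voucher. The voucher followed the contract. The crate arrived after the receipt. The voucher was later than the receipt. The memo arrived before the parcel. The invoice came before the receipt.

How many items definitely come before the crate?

Directly stated before the crate: the memo, the parcel, and the receipt.
The contract reaches the crate via the contract → the memo → the crate.
The invoice reaches the crate via the invoice → the receipt → the crate.
No chain forces the sample (or any of the others) ahead of the crate.
That's the contract, the invoice, the memo, the parcel, and the receipt — 5 in all.

5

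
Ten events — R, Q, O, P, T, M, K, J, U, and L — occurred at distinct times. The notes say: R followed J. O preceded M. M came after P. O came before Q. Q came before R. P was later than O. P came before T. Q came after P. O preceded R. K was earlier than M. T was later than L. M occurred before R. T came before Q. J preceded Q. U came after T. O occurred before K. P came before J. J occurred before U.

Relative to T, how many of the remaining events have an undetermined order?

Forced before T: L, O, and P; forced after T: Q, R, and U.
That leaves J, K, and M with no forced order relative to T — 3.

3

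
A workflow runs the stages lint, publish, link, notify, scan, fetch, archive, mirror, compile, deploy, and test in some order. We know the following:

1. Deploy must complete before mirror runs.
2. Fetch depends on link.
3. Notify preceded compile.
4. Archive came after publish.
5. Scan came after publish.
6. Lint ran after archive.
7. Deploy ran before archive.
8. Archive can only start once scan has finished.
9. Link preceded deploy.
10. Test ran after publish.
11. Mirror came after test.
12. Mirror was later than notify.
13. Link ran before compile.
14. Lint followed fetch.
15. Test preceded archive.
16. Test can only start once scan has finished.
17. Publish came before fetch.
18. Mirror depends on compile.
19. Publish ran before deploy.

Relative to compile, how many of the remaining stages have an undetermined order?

Forced before compile: link and notify; forced after compile: mirror.
That leaves archive, deploy, fetch, lint, publish, scan, and test with no forced order relative to compile — 7.

7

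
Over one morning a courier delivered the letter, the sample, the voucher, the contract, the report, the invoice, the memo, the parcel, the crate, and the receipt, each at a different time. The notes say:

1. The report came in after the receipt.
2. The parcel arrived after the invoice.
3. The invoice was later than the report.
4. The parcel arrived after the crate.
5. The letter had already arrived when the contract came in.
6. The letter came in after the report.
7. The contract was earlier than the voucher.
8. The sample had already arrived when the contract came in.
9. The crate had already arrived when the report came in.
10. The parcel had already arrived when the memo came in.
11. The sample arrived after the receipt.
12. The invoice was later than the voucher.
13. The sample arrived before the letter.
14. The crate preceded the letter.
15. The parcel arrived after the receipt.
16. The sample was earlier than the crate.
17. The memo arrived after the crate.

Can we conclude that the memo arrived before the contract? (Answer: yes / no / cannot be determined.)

no

Tracing the constraints gives the contract → the voucher → the invoice → the parcel → the memo, so the contract must come before the memo.
That means the memo cannot be before the contract.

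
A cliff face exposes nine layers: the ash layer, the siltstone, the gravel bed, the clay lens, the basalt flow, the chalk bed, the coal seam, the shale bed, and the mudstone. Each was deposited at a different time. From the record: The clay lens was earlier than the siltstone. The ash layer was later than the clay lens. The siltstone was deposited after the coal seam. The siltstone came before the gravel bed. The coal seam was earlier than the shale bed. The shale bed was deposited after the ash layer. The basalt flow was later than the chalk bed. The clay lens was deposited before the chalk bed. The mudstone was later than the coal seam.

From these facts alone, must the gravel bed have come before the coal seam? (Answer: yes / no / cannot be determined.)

Tracing the constraints gives the coal seam → the siltstone → the gravel bed, so the coal seam must come before the gravel bed.
That means the gravel bed cannot be before the coal seam.

no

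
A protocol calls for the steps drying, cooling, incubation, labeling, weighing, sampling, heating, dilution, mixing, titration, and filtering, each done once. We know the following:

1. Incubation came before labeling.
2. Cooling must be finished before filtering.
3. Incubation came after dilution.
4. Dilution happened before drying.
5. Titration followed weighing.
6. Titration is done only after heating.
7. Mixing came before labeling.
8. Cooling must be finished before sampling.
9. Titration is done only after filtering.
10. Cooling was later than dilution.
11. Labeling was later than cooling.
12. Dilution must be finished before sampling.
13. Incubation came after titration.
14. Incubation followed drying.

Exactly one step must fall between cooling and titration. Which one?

filtering

Tracing the constraints gives cooling → filtering → titration, so filtering sits after cooling and before titration.
No other step is forced both after cooling and before titration.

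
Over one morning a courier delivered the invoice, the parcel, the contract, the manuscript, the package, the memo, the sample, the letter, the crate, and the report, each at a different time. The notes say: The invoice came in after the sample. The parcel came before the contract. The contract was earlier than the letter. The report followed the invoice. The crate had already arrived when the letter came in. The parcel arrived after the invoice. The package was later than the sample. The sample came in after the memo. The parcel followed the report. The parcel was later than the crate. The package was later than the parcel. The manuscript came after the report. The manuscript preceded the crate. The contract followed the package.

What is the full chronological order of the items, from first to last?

The constraints fix every adjacent pair, so only one ordering works:
the memo → the sample → the invoice → the report → the manuscript → the crate → the parcel → the package → the contract → the letter.

the memo, the sample, the invoice, the report, the manuscript, the crate, the parcel, the package, the contract, the letter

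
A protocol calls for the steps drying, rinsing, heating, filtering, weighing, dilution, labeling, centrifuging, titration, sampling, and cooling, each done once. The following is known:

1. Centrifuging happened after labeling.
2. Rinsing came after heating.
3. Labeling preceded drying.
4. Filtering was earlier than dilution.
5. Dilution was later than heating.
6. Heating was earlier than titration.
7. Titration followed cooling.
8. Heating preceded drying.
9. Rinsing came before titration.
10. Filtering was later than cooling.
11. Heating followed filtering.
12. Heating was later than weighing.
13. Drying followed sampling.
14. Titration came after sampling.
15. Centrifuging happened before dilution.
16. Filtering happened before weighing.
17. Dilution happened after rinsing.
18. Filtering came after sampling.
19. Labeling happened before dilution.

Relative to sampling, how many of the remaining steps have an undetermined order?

Forced after sampling: dilution, drying, filtering, heating, rinsing, titration, and weighing.
That leaves centrifuging, cooling, and labeling with no forced order relative to sampling — 3.

3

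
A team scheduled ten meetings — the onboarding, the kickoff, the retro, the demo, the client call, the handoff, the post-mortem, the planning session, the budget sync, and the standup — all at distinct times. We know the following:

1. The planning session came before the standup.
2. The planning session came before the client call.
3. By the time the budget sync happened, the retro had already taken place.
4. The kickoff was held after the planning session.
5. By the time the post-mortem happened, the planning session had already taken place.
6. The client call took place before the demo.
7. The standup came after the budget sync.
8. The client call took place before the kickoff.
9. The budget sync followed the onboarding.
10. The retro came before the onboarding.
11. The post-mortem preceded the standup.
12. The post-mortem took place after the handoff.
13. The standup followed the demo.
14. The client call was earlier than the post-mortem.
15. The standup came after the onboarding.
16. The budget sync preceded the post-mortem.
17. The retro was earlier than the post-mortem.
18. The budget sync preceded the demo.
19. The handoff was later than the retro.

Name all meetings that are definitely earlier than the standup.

the budget sync, the client call, the demo, the handoff, the onboarding, the planning session, the post-mortem, the retro

Directly stated before the standup: the budget sync, the demo, the onboarding, the planning session, and the post-mortem.
The client call reaches the standup via the client call → the demo → the standup.
The handoff reaches the standup via the handoff → the post-mortem → the standup.
The retro reaches the standup via the retro → the post-mortem → the standup.
No chain forces the kickoff ahead of the standup.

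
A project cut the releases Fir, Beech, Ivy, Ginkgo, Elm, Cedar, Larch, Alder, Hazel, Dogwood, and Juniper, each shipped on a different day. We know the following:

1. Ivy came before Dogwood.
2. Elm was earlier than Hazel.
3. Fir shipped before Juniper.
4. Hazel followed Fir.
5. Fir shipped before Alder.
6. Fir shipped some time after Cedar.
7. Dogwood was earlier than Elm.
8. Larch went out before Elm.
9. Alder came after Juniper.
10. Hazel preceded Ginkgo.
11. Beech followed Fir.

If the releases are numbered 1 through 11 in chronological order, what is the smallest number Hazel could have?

7

Cedar, Dogwood, Elm, Fir, Ivy, and Larch must all come before Hazel — 6 forced predecessors.
Nothing else is forced ahead of Hazel, so its earliest slot is position 6 + 1 = 7.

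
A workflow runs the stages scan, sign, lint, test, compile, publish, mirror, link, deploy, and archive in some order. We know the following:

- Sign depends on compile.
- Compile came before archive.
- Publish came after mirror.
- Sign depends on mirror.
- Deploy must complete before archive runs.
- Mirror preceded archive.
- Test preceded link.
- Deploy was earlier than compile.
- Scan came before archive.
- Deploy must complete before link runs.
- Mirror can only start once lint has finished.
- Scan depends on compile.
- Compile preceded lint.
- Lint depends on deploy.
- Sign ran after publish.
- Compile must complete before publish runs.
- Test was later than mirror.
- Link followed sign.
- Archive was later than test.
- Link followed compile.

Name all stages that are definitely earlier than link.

Directly stated before link: compile, deploy, sign, and test.
Lint reaches link via lint → mirror → sign → link.
Mirror reaches link via mirror → sign → link.
Publish reaches link via publish → sign → link.
No chain forces scan (or any of the others) ahead of link.

compile, deploy, lint, mirror, publish, sign, test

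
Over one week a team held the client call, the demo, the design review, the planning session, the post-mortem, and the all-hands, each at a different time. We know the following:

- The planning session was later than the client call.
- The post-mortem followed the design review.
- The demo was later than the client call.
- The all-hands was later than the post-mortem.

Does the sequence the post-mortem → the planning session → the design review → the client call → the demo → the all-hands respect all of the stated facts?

The constraints require the design review before the post-mortem, but in the proposed sequence the post-mortem appears ahead of the design review. That one violation is enough.

no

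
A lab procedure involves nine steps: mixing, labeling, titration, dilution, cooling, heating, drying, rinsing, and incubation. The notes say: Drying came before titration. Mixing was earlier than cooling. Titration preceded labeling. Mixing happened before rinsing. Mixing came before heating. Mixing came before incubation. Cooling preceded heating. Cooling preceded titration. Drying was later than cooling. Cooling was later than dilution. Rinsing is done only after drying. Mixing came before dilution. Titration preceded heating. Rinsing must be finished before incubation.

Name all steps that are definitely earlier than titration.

Directly stated before titration: cooling and drying.
Dilution reaches titration via dilution → cooling → titration.
Mixing reaches titration via mixing → cooling → titration.

cooling, dilution, drying, mixing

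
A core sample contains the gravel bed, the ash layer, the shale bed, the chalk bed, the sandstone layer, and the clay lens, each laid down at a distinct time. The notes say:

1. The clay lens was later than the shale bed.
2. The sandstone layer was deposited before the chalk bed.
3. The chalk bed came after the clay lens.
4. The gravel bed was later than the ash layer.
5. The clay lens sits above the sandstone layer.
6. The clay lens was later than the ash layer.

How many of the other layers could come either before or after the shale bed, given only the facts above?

Forced after the shale bed: the chalk bed and the clay lens.
That leaves the ash layer, the gravel bed, and the sandstone layer with no forced order relative to the shale bed — 3.

3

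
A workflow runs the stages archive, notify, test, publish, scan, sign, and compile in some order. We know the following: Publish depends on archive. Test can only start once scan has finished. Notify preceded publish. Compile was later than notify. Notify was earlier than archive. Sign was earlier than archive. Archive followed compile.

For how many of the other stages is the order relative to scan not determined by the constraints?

Forced after scan: test.
That leaves archive, compile, notify, publish, and sign with no forced order relative to scan — 5.

5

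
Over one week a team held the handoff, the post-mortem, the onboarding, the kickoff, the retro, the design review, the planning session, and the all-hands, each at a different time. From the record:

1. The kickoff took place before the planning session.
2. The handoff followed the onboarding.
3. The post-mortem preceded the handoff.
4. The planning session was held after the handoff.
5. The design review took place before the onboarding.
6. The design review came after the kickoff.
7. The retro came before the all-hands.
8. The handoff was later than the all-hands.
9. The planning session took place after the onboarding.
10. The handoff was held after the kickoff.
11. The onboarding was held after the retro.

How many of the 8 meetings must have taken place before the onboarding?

3

Directly stated before the onboarding: the design review and the retro.
The kickoff reaches the onboarding via the kickoff → the design review → the onboarding.
No chain forces the all-hands (or any of the others) ahead of the onboarding.
That's the design review, the kickoff, and the retro — 3 in all.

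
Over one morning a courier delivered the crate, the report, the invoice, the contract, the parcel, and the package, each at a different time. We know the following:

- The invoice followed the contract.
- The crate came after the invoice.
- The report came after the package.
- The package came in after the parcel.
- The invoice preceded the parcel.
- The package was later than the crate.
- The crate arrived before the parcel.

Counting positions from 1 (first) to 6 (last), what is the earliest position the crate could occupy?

3

The contract and the invoice must both come before the crate — 2 forced predecessors.
Nothing else is forced ahead of the crate, so its earliest slot is position 2 + 1 = 3.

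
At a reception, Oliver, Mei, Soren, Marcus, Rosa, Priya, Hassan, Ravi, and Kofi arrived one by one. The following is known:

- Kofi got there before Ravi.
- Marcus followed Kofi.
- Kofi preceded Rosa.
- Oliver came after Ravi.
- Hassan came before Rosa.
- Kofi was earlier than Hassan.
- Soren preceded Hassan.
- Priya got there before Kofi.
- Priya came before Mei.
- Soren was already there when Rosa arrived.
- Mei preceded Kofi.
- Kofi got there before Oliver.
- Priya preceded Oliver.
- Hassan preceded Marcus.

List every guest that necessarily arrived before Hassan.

Directly stated before Hassan: Kofi and Soren.
Mei reaches Hassan via Mei → Kofi → Hassan.
Priya reaches Hassan via Priya → Kofi → Hassan.
No chain forces Oliver (or any of the others) ahead of Hassan.

Kofi, Mei, Priya, Soren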